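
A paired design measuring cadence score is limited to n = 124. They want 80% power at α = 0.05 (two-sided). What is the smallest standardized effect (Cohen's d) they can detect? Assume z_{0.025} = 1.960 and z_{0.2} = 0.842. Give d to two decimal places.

d_min ≈ 0.25

For a single sample (or paired design) of n = 124: d_min = (z_{α/2} + z_β)/√n.
z-sum = 1.960 + 0.842 = 2.802.
d_min = 2.802 / √124 = 2.802 / 11.136 = 0.252.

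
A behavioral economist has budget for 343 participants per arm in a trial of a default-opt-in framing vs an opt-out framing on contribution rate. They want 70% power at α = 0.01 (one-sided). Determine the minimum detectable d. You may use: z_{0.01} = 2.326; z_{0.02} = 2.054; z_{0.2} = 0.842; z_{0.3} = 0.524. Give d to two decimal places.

d_min ≈ 0.22

For two independent groups of n = 343 each: d_min = (z_{α} + z_β)·√(2/n).
z-sum = 2.326 + 0.524 = 2.850.
d_min = 2.850 × √(2/343) = 2.850 × 0.0764 = 0.218.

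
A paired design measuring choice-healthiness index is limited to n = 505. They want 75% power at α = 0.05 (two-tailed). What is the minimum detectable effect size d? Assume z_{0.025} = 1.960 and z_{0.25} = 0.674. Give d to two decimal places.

For a single sample (or paired design) of n = 505: d_min = (z_{α/2} + z_β)/√n.
z-sum = 1.960 + 0.674 = 2.634.
d_min = 2.634 / √505 = 2.634 / 22.472 = 0.117.

d_min ≈ 0.12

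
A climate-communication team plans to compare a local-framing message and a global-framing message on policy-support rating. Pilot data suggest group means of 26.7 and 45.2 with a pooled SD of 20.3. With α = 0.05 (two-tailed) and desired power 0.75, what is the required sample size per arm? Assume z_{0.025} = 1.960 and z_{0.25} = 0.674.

n = 17 per group

Cohen's d = |M₁ − M₂| / SD_pooled = |26.7 − 45.2| / 20.3 = 18.5 / 20.3 = 0.911.
For two independent groups with equal n: n = 2·((z_{α/2} + z_β) / d)².
z_{α/2} + z_β = 1.960 + 0.674 = 2.634.
n = 2 × (2.634 / 0.911)² = 2 × 2.891² = 2 × 8.36 = 16.7.
Round up to the next whole participant.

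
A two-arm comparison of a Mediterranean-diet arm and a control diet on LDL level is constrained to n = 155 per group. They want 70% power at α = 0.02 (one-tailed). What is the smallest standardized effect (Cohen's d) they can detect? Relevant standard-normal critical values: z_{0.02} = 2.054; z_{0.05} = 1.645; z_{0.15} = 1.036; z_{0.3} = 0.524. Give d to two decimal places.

d_min ≈ 0.29

For two independent groups of n = 155 each: d_min = (z_{α} + z_β)·√(2/n).
z-sum = 2.054 + 0.524 = 2.578.
d_min = 2.578 × √(2/155) = 2.578 × 0.1136 = 0.293.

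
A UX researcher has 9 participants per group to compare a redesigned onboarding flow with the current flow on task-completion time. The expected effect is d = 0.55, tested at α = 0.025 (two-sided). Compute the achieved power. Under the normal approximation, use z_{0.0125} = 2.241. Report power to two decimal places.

power ≈ 0.14

For two equal groups, power = Φ(d·√(n/2) − z_{α/2}).
d·√(n/2) = 0.55 × √(9/2) = 0.55 × 2.121 = 1.167.
z_β = 1.167 − 2.241 = -1.074.
Power = Φ(-1.074) = 0.141.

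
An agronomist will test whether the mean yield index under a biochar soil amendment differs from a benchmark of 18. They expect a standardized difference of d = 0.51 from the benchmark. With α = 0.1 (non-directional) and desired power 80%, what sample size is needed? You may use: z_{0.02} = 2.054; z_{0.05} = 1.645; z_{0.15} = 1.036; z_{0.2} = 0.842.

n = 24

For a one-sample test: n = ((z_{α/2} + z_β) / d)².
z_{α/2} + z_β = 1.645 + 0.842 = 2.487.
n = (2.487 / 0.51)² = 4.876² = 23.78.
Round up.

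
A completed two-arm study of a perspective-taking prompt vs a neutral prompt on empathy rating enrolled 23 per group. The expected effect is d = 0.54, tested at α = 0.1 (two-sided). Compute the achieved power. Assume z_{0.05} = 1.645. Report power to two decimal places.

For two equal groups, power = Φ(d·√(n/2) − z_{α/2}).
d·√(n/2) = 0.54 × √(23/2) = 0.54 × 3.391 = 1.831.
z_β = 1.831 − 1.645 = 0.186.
Power = Φ(0.186) = 0.574.

power ≈ 0.57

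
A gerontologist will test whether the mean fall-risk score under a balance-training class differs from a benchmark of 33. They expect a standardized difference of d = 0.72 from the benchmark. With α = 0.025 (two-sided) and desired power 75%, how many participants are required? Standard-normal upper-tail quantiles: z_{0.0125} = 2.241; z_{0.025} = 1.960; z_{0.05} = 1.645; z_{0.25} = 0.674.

For a one-sample test: n = ((z_{α/2} + z_β) / d)².
z_{α/2} + z_β = 2.241 + 0.674 = 2.915.
n = (2.915 / 0.72)² = 4.049² = 16.39.
Round up.

n = 17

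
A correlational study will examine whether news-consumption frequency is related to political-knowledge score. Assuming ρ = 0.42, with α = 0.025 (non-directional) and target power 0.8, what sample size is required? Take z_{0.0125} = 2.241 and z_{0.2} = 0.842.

n = 51

Fisher's z: C = ½·ln((1+r)/(1−r)) = ½·ln(2.4483) = 0.4477.
n = ((z_{α/2} + z_β)/C)² + 3.
(2.241 + 0.842) / 0.4477 = 3.083 / 0.4477 = 6.886.
n = 6.886² + 3 = 47.42 + 3 = 50.4.
Round up.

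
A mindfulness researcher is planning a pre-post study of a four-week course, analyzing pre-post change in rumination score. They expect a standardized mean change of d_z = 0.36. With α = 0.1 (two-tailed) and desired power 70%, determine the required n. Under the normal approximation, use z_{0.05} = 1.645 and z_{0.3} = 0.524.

For a paired (one-sample on differences) test: n = ((z_{α/2} + z_β) / d)².
z_{α/2} + z_β = 1.645 + 0.524 = 2.169.
n = (2.169 / 0.36)² = 6.025² = 36.30.
Round up.

n = 37 pairs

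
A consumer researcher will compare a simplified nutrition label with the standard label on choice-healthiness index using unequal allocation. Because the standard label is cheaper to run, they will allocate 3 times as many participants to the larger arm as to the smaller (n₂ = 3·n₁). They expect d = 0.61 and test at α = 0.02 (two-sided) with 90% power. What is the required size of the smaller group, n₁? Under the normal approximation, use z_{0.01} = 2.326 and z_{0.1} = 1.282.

n₁ = 47

With allocation ratio k = n₂/n₁ = 3, Var(x̄₁−x̄₂) = σ²(1/n₁ + 1/(k·n₁)) = σ²·(k+1)/(k·n₁).
So n₁ = (1 + 1/k)·((z_{α/2} + z_β)/d)² = 1.333 × (3.608/0.61)².
n₁ = 1.333 × 34.98 = 46.6.
Round up: n₁ = 47, giving n₂ = 3 × 47 = 141.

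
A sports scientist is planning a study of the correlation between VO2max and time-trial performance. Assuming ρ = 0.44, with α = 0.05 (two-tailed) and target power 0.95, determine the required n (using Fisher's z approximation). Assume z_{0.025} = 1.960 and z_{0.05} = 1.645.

Fisher's z: C = ½·ln((1+r)/(1−r)) = ½·ln(2.5714) = 0.4722.
n = ((z_{α/2} + z_β)/C)² + 3.
(1.960 + 1.645) / 0.4722 = 3.605 / 0.4722 = 7.634.
n = 7.634² + 3 = 58.29 + 3 = 61.3.
Round up.

n = 62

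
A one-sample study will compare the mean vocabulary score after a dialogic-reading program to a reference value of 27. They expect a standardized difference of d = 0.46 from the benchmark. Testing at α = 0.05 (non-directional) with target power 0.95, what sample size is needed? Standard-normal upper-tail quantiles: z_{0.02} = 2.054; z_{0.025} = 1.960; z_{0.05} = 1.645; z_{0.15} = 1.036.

n = 62

For a one-sample test: n = ((z_{α/2} + z_β) / d)².
z_{α/2} + z_β = 1.960 + 1.645 = 3.605.
n = (3.605 / 0.46)² = 7.837² = 61.42.
Round up.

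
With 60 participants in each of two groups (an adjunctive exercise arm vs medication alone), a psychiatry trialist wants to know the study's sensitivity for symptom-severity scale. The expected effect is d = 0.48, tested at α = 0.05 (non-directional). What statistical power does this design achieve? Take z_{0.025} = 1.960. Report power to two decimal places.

power ≈ 0.75

For two equal groups, power = Φ(d·√(n/2) − z_{α/2}).
d·√(n/2) = 0.48 × √(60/2) = 0.48 × 5.477 = 2.629.
z_β = 2.629 − 1.960 = 0.669.
Power = Φ(0.669) = 0.748.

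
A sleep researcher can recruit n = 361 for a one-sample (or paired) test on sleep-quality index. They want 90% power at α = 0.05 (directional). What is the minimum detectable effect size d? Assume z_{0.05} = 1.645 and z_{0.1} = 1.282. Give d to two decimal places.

d_min ≈ 0.15

For a single sample (or paired design) of n = 361: d_min = (z_{α} + z_β)/√n.
z-sum = 1.645 + 1.282 = 2.927.
d_min = 2.927 / √361 = 2.927 / 19.000 = 0.154.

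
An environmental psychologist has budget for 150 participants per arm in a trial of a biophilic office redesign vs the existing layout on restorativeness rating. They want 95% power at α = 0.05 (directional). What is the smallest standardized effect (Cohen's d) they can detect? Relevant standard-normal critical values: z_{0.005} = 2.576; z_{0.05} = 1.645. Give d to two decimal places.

d_min ≈ 0.38

For two independent groups of n = 150 each: d_min = (z_{α} + z_β)·√(2/n).
z-sum = 1.645 + 1.645 = 3.290.
d_min = 3.290 × √(2/150) = 3.290 × 0.1155 = 0.380.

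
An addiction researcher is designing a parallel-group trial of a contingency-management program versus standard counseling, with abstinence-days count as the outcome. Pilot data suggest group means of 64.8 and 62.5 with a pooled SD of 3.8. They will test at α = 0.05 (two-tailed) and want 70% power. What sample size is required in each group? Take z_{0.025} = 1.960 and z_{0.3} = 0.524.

Cohen's d = |M₁ − M₂| / SD_pooled = |64.8 − 62.5| / 3.8 = 2.3 / 3.8 = 0.605.
For two independent groups with equal n: n = 2·((z_{α/2} + z_β) / d)².
z_{α/2} + z_β = 1.960 + 0.524 = 2.484.
n = 2 × (2.484 / 0.605)² = 2 × 4.106² = 2 × 16.86 = 33.7.
Round up to the next whole participant.

n = 34 per group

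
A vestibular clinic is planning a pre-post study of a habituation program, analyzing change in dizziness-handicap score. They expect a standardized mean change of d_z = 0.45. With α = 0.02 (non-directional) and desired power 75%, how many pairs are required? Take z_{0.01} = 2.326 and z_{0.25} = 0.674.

For a paired (one-sample on differences) test: n = ((z_{α/2} + z_β) / d)².
z_{α/2} + z_β = 2.326 + 0.674 = 3.000.
n = (3.000 / 0.45)² = 6.667² = 44.44.
Round up.

n = 45 pairs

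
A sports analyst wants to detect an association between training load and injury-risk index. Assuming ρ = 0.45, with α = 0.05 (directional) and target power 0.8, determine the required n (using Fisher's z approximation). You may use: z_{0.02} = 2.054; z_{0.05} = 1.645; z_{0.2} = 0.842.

n = 30

Fisher's z: C = ½·ln((1+r)/(1−r)) = ½·ln(2.6364) = 0.4847.
n = ((z_{α} + z_β)/C)² + 3.
(1.645 + 0.842) / 0.4847 = 2.487 / 0.4847 = 5.131.
n = 5.131² + 3 = 26.33 + 3 = 29.3.
Round up.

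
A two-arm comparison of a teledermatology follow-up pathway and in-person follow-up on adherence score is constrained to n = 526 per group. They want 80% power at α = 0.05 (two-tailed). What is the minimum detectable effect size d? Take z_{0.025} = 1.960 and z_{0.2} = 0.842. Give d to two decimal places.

d_min ≈ 0.17

For two independent groups of n = 526 each: d_min = (z_{α/2} + z_β)·√(2/n).
z-sum = 1.960 + 0.842 = 2.802.
d_min = 2.802 × √(2/526) = 2.802 × 0.0617 = 0.173.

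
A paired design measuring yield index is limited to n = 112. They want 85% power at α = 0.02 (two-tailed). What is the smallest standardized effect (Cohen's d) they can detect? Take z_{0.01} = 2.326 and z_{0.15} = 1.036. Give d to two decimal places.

For a single sample (or paired design) of n = 112: d_min = (z_{α/2} + z_β)/√n.
z-sum = 2.326 + 1.036 = 3.362.
d_min = 3.362 / √112 = 3.362 / 10.583 = 0.318.

d_min ≈ 0.32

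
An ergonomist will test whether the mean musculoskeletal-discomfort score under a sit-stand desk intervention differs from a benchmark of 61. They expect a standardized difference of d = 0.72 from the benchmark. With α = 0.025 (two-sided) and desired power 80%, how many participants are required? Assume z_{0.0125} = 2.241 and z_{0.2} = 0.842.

For a one-sample test: n = ((z_{α/2} + z_β) / d)².
z_{α/2} + z_β = 2.241 + 0.842 = 3.083.
n = (3.083 / 0.72)² = 4.282² = 18.34.
Round up.

n = 19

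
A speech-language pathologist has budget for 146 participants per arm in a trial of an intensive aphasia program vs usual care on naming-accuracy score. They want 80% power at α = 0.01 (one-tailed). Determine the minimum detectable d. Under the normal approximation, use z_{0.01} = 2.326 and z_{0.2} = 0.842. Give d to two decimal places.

For two independent groups of n = 146 each: d_min = (z_{α} + z_β)·√(2/n).
z-sum = 2.326 + 0.842 = 3.168.
d_min = 3.168 × √(2/146) = 3.168 × 0.1170 = 0.371.

d_min ≈ 0.37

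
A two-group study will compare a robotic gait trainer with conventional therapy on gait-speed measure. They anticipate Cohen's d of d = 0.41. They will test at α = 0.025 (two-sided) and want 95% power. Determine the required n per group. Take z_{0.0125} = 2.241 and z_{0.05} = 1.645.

n = 180 per group

For two independent groups with equal n: n = 2·((z_{α/2} + z_β) / d)².
z_{α/2} + z_β = 2.241 + 1.645 = 3.886.
n = 2 × (3.886 / 0.41)² = 2 × 9.478² = 2 × 89.83 = 179.7.
Round up to the next whole participant.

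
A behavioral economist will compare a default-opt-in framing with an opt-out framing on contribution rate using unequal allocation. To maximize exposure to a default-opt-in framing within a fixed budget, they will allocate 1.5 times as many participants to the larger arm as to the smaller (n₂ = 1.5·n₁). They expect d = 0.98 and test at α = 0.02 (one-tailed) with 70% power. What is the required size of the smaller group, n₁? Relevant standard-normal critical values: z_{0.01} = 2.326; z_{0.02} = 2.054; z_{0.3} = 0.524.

With allocation ratio k = n₂/n₁ = 1.5, Var(x̄₁−x̄₂) = σ²(1/n₁ + 1/(k·n₁)) = σ²·(k+1)/(k·n₁).
So n₁ = (1 + 1/k)·((z_{α} + z_β)/d)² = 1.667 × (2.578/0.98)².
n₁ = 1.667 × 6.92 = 11.5.
Round up: n₁ = 12, giving n₂ = 1.5 × 12 = 18.

n₁ = 12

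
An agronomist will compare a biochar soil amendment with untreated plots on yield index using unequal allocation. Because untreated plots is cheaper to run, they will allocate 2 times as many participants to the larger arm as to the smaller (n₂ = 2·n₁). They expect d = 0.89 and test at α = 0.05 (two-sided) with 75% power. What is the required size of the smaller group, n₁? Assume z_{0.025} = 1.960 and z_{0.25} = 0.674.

With allocation ratio k = n₂/n₁ = 2, Var(x̄₁−x̄₂) = σ²(1/n₁ + 1/(k·n₁)) = σ²·(k+1)/(k·n₁).
So n₁ = (1 + 1/k)·((z_{α/2} + z_β)/d)² = 1.500 × (2.634/0.89)².
n₁ = 1.500 × 8.76 = 13.1.
Round up: n₁ = 14, giving n₂ = 2 × 14 = 28.

n₁ = 14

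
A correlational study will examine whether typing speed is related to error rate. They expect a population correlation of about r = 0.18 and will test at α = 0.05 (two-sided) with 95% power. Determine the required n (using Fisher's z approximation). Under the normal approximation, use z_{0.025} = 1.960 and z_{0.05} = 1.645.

n = 396

Fisher's z: C = ½·ln((1+r)/(1−r)) = ½·ln(1.4390) = 0.1820.
n = ((z_{α/2} + z_β)/C)² + 3.
(1.960 + 1.645) / 0.1820 = 3.605 / 0.1820 = 19.808.
n = 19.808² + 3 = 392.34 + 3 = 395.3.
Round up.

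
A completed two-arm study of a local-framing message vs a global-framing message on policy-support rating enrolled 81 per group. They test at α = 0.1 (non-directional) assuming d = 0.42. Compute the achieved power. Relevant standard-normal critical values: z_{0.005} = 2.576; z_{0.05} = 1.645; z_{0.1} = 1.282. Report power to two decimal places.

For two equal groups, power = Φ(d·√(n/2) − z_{α/2}).
d·√(n/2) = 0.42 × √(81/2) = 0.42 × 6.364 = 2.673.
z_β = 2.673 − 1.645 = 1.028.
Power = Φ(1.028) = 0.848.

power ≈ 0.85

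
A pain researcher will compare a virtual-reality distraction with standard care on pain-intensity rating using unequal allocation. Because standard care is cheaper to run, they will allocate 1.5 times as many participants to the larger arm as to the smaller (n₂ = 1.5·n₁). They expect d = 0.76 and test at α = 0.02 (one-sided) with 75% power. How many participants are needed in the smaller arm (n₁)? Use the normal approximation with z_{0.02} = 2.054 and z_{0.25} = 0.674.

n₁ = 22

With allocation ratio k = n₂/n₁ = 1.5, Var(x̄₁−x̄₂) = σ²(1/n₁ + 1/(k·n₁)) = σ²·(k+1)/(k·n₁).
So n₁ = (1 + 1/k)·((z_{α} + z_β)/d)² = 1.667 × (2.728/0.76)².
n₁ = 1.667 × 12.88 = 21.5.
Round up: n₁ = 22, giving n₂ = 1.5 × 22 = 33.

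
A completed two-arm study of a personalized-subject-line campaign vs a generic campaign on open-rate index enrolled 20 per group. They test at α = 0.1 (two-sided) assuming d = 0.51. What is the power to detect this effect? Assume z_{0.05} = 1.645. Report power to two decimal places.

power ≈ 0.49

For two equal groups, power = Φ(d·√(n/2) − z_{α/2}).
d·√(n/2) = 0.51 × √(20/2) = 0.51 × 3.162 = 1.613.
z_β = 1.613 − 1.645 = -0.032.
Power = Φ(-0.032) = 0.487.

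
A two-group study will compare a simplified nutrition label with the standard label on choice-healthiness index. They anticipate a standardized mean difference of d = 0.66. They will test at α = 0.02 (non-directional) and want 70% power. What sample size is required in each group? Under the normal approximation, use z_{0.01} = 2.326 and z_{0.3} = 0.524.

n = 38 per group

For two independent groups with equal n: n = 2·((z_{α/2} + z_β) / d)².
z_{α/2} + z_β = 2.326 + 0.524 = 2.850.
n = 2 × (2.850 / 0.66)² = 2 × 4.318² = 2 × 18.65 = 37.3.
Round up to the next whole participant.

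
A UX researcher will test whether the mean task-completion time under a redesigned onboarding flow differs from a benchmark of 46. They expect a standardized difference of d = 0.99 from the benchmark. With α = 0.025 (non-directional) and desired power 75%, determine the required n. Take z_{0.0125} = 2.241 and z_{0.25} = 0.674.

For a one-sample test: n = ((z_{α/2} + z_β) / d)².
z_{α/2} + z_β = 2.241 + 0.674 = 2.915.
n = (2.915 / 0.99)² = 2.944² = 8.67.
Round up.

n = 9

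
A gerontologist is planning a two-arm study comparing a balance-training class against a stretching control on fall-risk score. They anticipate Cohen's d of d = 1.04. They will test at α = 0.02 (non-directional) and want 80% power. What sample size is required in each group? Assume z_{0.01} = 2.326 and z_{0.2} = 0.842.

For two independent groups with equal n: n = 2·((z_{α/2} + z_β) / d)².
z_{α/2} + z_β = 2.326 + 0.842 = 3.168.
n = 2 × (3.168 / 1.04)² = 2 × 3.046² = 2 × 9.28 = 18.6.
Round up to the next whole participant.

n = 19 per group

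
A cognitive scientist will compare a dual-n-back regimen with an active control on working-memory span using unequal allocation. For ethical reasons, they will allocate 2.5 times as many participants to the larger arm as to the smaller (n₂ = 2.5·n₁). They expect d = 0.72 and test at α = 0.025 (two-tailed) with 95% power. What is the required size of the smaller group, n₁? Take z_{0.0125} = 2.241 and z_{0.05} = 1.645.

With allocation ratio k = n₂/n₁ = 2.5, Var(x̄₁−x̄₂) = σ²(1/n₁ + 1/(k·n₁)) = σ²·(k+1)/(k·n₁).
So n₁ = (1 + 1/k)·((z_{α/2} + z_β)/d)² = 1.400 × (3.886/0.72)².
n₁ = 1.400 × 29.13 = 40.8.
Round up: n₁ = 41, giving n₂ = ⌈2.5 × 41⌉ = ⌈102.5⌉ = 103.

n₁ = 41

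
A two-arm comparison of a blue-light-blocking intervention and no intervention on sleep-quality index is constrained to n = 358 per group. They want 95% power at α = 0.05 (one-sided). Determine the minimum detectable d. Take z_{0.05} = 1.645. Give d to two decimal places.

d_min ≈ 0.25

For two independent groups of n = 358 each: d_min = (z_{α} + z_β)·√(2/n).
z-sum = 1.645 + 1.645 = 3.290.
d_min = 3.290 × √(2/358) = 3.290 × 0.0747 = 0.246.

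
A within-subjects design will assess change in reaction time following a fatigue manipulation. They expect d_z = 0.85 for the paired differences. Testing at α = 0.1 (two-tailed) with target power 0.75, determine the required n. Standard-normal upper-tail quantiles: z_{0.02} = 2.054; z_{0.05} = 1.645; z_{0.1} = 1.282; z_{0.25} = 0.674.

n = 8 pairs

For a paired (one-sample on differences) test: n = ((z_{α/2} + z_β) / d)².
z_{α/2} + z_β = 1.645 + 0.674 = 2.319.
n = (2.319 / 0.85)² = 2.728² = 7.44.
Round up.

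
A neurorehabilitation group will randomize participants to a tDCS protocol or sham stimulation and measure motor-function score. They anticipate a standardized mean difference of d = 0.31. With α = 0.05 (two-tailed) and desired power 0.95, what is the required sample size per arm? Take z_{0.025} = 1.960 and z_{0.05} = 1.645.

For two independent groups with equal n: n = 2·((z_{α/2} + z_β) / d)².
z_{α/2} + z_β = 1.960 + 1.645 = 3.605.
n = 2 × (3.605 / 0.31)² = 2 × 11.629² = 2 × 135.23 = 270.5.
Round up to the next whole participant.

n = 271 per group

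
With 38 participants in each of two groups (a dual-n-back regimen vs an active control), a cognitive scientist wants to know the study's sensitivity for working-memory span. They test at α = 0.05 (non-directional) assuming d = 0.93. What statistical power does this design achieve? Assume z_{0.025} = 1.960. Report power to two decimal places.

For two equal groups, power = Φ(d·√(n/2) − z_{α/2}).
d·√(n/2) = 0.93 × √(38/2) = 0.93 × 4.359 = 4.054.
z_β = 4.054 − 1.960 = 2.094.
Power = Φ(2.094) = 0.982.

power ≈ 0.98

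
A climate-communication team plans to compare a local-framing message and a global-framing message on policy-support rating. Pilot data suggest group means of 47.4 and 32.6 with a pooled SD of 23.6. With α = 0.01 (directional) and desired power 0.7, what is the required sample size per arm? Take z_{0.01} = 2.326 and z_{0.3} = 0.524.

Cohen's d = |M₁ − M₂| / SD_pooled = |47.4 − 32.6| / 23.6 = 14.8 / 23.6 = 0.627.
For two independent groups with equal n: n = 2·((z_{α} + z_β) / d)².
z_{α} + z_β = 2.326 + 0.524 = 2.850.
n = 2 × (2.850 / 0.627)² = 2 × 4.545² = 2 × 20.66 = 41.3.
Round up to the next whole participant.

n = 42 per group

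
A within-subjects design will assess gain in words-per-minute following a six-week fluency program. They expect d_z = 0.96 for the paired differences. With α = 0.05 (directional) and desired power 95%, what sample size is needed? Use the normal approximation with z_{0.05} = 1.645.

For a paired (one-sample on differences) test: n = ((z_{α} + z_β) / d)².
z_{α} + z_β = 1.645 + 1.645 = 3.290.
n = (3.290 / 0.96)² = 3.427² = 11.74.
Round up.

n = 12 pairs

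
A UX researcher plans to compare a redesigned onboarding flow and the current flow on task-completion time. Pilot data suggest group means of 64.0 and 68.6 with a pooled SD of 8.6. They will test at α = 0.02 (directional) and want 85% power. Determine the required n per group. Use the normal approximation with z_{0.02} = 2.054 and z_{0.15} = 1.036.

n = 67 per group

Cohen's d = |M₁ − M₂| / SD_pooled = |64.0 − 68.6| / 8.6 = 4.6 / 8.6 = 0.535.
For two independent groups with equal n: n = 2·((z_{α} + z_β) / d)².
z_{α} + z_β = 2.054 + 1.036 = 3.090.
n = 2 × (3.090 / 0.535)² = 2 × 5.776² = 2 × 33.36 = 66.7.
Round up to the next whole participant.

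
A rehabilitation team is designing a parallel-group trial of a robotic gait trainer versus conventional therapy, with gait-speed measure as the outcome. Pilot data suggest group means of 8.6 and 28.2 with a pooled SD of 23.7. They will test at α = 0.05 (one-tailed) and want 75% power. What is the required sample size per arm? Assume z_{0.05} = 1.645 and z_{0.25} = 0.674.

n = 16 per group

Cohen's d = |M₁ − M₂| / SD_pooled = |8.6 − 28.2| / 23.7 = 19.6 / 23.7 = 0.827.
For two independent groups with equal n: n = 2·((z_{α} + z_β) / d)².
z_{α} + z_β = 1.645 + 0.674 = 2.319.
n = 2 × (2.319 / 0.827)² = 2 × 2.804² = 2 × 7.86 = 15.7.
Round up to the next whole participant.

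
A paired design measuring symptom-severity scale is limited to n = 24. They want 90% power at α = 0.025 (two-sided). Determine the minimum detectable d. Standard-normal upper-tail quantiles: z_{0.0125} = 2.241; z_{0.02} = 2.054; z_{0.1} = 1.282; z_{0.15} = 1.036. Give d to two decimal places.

For a single sample (or paired design) of n = 24: d_min = (z_{α/2} + z_β)/√n.
z-sum = 2.241 + 1.282 = 3.523.
d_min = 3.523 / √24 = 3.523 / 4.899 = 0.719.

d_min ≈ 0.72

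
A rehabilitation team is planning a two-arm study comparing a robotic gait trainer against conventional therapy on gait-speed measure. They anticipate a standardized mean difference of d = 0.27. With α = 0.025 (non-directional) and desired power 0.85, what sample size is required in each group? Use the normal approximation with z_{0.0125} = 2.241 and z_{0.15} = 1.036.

For two independent groups with equal n: n = 2·((z_{α/2} + z_β) / d)².
z_{α/2} + z_β = 2.241 + 1.036 = 3.277.
n = 2 × (3.277 / 0.27)² = 2 × 12.137² = 2 × 147.31 = 294.6.
Round up to the next whole participant.

n = 295 per group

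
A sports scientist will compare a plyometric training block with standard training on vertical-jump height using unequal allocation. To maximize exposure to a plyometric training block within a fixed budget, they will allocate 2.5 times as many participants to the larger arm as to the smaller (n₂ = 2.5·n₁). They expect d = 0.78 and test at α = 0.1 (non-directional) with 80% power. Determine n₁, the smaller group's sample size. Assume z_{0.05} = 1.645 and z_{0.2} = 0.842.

n₁ = 15

With allocation ratio k = n₂/n₁ = 2.5, Var(x̄₁−x̄₂) = σ²(1/n₁ + 1/(k·n₁)) = σ²·(k+1)/(k·n₁).
So n₁ = (1 + 1/k)·((z_{α/2} + z_β)/d)² = 1.400 × (2.487/0.78)².
n₁ = 1.400 × 10.17 = 14.2.
Round up: n₁ = 15, giving n₂ = ⌈2.5 × 15⌉ = ⌈37.5⌉ = 38.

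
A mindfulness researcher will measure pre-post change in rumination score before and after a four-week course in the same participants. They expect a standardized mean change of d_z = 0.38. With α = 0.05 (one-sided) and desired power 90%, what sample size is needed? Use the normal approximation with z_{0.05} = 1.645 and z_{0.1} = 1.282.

For a paired (one-sample on differences) test: n = ((z_{α} + z_β) / d)².
z_{α} + z_β = 1.645 + 1.282 = 2.927.
n = (2.927 / 0.38)² = 7.703² = 59.33.
Round up.

n = 60 pairs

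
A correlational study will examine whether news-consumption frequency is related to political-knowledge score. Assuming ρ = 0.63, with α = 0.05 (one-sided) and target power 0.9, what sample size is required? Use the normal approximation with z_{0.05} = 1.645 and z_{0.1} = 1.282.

n = 19

Fisher's z: C = ½·ln((1+r)/(1−r)) = ½·ln(4.4054) = 0.7414.
n = ((z_{α} + z_β)/C)² + 3.
(1.645 + 1.282) / 0.7414 = 2.927 / 0.7414 = 3.948.
n = 3.948² + 3 = 15.59 + 3 = 18.6.
Round up.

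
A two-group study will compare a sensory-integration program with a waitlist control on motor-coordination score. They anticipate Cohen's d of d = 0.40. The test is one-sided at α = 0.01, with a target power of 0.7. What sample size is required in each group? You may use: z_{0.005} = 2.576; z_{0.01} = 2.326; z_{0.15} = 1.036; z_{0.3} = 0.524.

n = 102 per group

For two independent groups with equal n: n = 2·((z_{α} + z_β) / d)².
z_{α} + z_β = 2.326 + 0.524 = 2.850.
n = 2 × (2.850 / 0.40)² = 2 × 7.125² = 2 × 50.77 = 101.5.
Round up to the next whole participant.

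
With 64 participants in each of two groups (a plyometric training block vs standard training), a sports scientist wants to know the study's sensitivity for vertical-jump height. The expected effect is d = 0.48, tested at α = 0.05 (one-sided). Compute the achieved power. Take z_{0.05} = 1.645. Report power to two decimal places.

For two equal groups, power = Φ(d·√(n/2) − z_{α}).
d·√(n/2) = 0.48 × √(64/2) = 0.48 × 5.657 = 2.715.
z_β = 2.715 − 1.645 = 1.070.
Power = Φ(1.070) = 0.858.

power ≈ 0.86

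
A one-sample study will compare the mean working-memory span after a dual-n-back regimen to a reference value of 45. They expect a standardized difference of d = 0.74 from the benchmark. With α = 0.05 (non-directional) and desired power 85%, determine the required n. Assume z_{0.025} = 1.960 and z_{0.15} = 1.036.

For a one-sample test: n = ((z_{α/2} + z_β) / d)².
z_{α/2} + z_β = 1.960 + 1.036 = 2.996.
n = (2.996 / 0.74)² = 4.049² = 16.39.
Round up.

n = 17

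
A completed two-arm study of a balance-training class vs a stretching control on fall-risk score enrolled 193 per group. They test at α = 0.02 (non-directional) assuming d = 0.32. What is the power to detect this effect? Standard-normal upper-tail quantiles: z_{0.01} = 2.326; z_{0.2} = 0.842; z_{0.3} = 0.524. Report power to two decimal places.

For two equal groups, power = Φ(d·√(n/2) − z_{α/2}).
d·√(n/2) = 0.32 × √(193/2) = 0.32 × 9.823 = 3.144.
z_β = 3.144 − 2.326 = 0.818.
Power = Φ(0.818) = 0.793.

power ≈ 0.79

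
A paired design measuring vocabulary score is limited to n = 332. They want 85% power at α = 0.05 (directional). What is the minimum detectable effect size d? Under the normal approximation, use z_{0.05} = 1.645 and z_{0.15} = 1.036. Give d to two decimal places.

d_min ≈ 0.15

For a single sample (or paired design) of n = 332: d_min = (z_{α} + z_β)/√n.
z-sum = 1.645 + 1.036 = 2.681.
d_min = 2.681 / √332 = 2.681 / 18.221 = 0.147.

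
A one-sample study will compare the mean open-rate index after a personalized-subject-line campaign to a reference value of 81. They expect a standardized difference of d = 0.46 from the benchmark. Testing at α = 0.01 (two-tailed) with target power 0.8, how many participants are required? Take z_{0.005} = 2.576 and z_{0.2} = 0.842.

n = 56

For a one-sample test: n = ((z_{α/2} + z_β) / d)².
z_{α/2} + z_β = 2.576 + 0.842 = 3.418.
n = (3.418 / 0.46)² = 7.430² = 55.21.
Round up.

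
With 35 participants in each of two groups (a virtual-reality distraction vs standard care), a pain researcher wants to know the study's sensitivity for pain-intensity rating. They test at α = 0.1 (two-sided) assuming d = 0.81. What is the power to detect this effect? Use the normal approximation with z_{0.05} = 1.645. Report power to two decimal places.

For two equal groups, power = Φ(d·√(n/2) − z_{α/2}).
d·√(n/2) = 0.81 × √(35/2) = 0.81 × 4.183 = 3.388.
z_β = 3.388 − 1.645 = 1.743.
Power = Φ(1.743) = 0.959.

power ≈ 0.96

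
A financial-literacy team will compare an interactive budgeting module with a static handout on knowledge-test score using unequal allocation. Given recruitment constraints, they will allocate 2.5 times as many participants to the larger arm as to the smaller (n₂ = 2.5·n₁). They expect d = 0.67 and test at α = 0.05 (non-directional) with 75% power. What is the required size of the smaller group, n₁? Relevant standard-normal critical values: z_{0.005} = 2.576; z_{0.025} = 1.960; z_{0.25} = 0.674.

With allocation ratio k = n₂/n₁ = 2.5, Var(x̄₁−x̄₂) = σ²(1/n₁ + 1/(k·n₁)) = σ²·(k+1)/(k·n₁).
So n₁ = (1 + 1/k)·((z_{α/2} + z_β)/d)² = 1.400 × (2.634/0.67)².
n₁ = 1.400 × 15.46 = 21.6.
Round up: n₁ = 22, giving n₂ = 2.5 × 22 = 55.

n₁ = 22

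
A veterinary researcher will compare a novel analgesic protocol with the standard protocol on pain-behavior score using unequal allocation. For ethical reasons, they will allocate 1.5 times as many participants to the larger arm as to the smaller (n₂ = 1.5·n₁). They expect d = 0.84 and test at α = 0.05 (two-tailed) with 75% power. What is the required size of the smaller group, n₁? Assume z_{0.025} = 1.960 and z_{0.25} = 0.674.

With allocation ratio k = n₂/n₁ = 1.5, Var(x̄₁−x̄₂) = σ²(1/n₁ + 1/(k·n₁)) = σ²·(k+1)/(k·n₁).
So n₁ = (1 + 1/k)·((z_{α/2} + z_β)/d)² = 1.667 × (2.634/0.84)².
n₁ = 1.667 × 9.83 = 16.4.
Round up: n₁ = 17, giving n₂ = ⌈1.5 × 17⌉ = ⌈25.5⌉ = 26.

n₁ = 17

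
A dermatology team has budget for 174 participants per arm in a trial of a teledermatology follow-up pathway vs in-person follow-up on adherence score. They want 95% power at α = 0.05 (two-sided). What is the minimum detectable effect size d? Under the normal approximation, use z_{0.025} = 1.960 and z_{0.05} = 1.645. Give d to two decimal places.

For two independent groups of n = 174 each: d_min = (z_{α/2} + z_β)·√(2/n).
z-sum = 1.960 + 1.645 = 3.605.
d_min = 3.605 × √(2/174) = 3.605 × 0.1072 = 0.386.

d_min ≈ 0.39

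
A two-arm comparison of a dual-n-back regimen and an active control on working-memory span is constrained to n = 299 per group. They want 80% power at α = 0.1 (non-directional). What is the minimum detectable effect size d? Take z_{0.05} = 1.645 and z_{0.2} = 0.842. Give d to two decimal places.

d_min ≈ 0.20

For two independent groups of n = 299 each: d_min = (z_{α/2} + z_β)·√(2/n).
z-sum = 1.645 + 0.842 = 2.487.
d_min = 2.487 × √(2/299) = 2.487 × 0.0818 = 0.203.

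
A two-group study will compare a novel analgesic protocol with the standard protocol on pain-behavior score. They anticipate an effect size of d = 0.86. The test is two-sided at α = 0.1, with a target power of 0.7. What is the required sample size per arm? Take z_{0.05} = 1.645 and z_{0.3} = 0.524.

For two independent groups with equal n: n = 2·((z_{α/2} + z_β) / d)².
z_{α/2} + z_β = 1.645 + 0.524 = 2.169.
n = 2 × (2.169 / 0.86)² = 2 × 2.522² = 2 × 6.36 = 12.7.
Round up to the next whole participant.

n = 13 per group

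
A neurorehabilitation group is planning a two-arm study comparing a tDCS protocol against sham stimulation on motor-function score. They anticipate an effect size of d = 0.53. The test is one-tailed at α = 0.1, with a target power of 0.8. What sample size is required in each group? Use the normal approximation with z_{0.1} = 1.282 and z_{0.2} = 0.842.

For two independent groups with equal n: n = 2·((z_{α} + z_β) / d)².
z_{α} + z_β = 1.282 + 0.842 = 2.124.
n = 2 × (2.124 / 0.53)² = 2 × 4.008² = 2 × 16.06 = 32.1.
Round up to the next whole participant.

n = 33 per group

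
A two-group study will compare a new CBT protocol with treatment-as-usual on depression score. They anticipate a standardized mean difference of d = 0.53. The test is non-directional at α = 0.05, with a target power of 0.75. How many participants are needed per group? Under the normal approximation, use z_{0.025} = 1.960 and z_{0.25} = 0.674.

For two independent groups with equal n: n = 2·((z_{α/2} + z_β) / d)².
z_{α/2} + z_β = 1.960 + 0.674 = 2.634.
n = 2 × (2.634 / 0.53)² = 2 × 4.970² = 2 × 24.70 = 49.4.
Round up to the next whole participant.

n = 50 per group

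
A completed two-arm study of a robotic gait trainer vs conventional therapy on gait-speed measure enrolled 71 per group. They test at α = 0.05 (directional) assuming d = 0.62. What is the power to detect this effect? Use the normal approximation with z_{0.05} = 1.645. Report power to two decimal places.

power ≈ 0.98

For two equal groups, power = Φ(d·√(n/2) − z_{α}).
d·√(n/2) = 0.62 × √(71/2) = 0.62 × 5.958 = 3.694.
z_β = 3.694 − 1.645 = 2.049.
Power = Φ(2.049) = 0.980.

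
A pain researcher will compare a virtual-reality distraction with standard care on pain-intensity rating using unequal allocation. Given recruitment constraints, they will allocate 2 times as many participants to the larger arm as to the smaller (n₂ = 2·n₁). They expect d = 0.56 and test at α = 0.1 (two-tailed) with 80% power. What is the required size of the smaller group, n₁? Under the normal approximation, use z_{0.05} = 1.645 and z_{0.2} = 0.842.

With allocation ratio k = n₂/n₁ = 2, Var(x̄₁−x̄₂) = σ²(1/n₁ + 1/(k·n₁)) = σ²·(k+1)/(k·n₁).
So n₁ = (1 + 1/k)·((z_{α/2} + z_β)/d)² = 1.500 × (2.487/0.56)².
n₁ = 1.500 × 19.72 = 29.6.
Round up: n₁ = 30, giving n₂ = 2 × 30 = 60.

n₁ = 30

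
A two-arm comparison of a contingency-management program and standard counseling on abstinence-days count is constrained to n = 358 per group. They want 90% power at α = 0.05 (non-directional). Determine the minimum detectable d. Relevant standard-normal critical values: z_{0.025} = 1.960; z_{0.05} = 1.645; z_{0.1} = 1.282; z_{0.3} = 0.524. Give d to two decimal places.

For two independent groups of n = 358 each: d_min = (z_{α/2} + z_β)·√(2/n).
z-sum = 1.960 + 1.282 = 3.242.
d_min = 3.242 × √(2/358) = 3.242 × 0.0747 = 0.242.

d_min ≈ 0.24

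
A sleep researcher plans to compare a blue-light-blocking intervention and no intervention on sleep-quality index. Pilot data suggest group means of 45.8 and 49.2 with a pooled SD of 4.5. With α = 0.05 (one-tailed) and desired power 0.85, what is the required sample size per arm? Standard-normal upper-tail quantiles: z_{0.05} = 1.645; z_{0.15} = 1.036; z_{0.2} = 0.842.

n = 26 per group

Cohen's d = |M₁ − M₂| / SD_pooled = |45.8 − 49.2| / 4.5 = 3.4 / 4.5 = 0.756.
For two independent groups with equal n: n = 2·((z_{α} + z_β) / d)².
z_{α} + z_β = 1.645 + 1.036 = 2.681.
n = 2 × (2.681 / 0.756)² = 2 × 3.546² = 2 × 12.58 = 25.2.
Round up to the next whole participant.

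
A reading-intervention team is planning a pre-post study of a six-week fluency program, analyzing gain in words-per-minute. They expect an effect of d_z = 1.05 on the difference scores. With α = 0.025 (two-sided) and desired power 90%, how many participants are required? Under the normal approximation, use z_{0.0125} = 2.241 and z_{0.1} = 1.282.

n = 12 pairs

For a paired (one-sample on differences) test: n = ((z_{α/2} + z_β) / d)².
z_{α/2} + z_β = 2.241 + 1.282 = 3.523.
n = (3.523 / 1.05)² = 3.355² = 11.26.
Round up.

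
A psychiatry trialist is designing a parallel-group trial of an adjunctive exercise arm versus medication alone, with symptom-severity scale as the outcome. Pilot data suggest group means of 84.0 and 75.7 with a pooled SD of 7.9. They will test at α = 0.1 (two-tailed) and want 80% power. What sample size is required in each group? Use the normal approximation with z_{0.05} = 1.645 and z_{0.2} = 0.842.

n = 12 per group

Cohen's d = |M₁ − M₂| / SD_pooled = |84.0 − 75.7| / 7.9 = 8.3 / 7.9 = 1.051.
For two independent groups with equal n: n = 2·((z_{α/2} + z_β) / d)².
z_{α/2} + z_β = 1.645 + 0.842 = 2.487.
n = 2 × (2.487 / 1.051)² = 2 × 2.366² = 2 × 5.60 = 11.2.
Round up to the next whole participant.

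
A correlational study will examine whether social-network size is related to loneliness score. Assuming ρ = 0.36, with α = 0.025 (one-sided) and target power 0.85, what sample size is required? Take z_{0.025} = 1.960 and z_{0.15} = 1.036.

n = 67

Fisher's z: C = ½·ln((1+r)/(1−r)) = ½·ln(2.1250) = 0.3769.
n = ((z_{α} + z_β)/C)² + 3.
(1.960 + 1.036) / 0.3769 = 2.996 / 0.3769 = 7.949.
n = 7.949² + 3 = 63.19 + 3 = 66.2.
Round up.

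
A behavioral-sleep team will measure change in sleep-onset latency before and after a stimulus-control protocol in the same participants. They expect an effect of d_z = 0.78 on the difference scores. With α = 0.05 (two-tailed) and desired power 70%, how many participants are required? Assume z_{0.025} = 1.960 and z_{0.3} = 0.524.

n = 11 pairs

For a paired (one-sample on differences) test: n = ((z_{α/2} + z_β) / d)².
z_{α/2} + z_β = 1.960 + 0.524 = 2.484.
n = (2.484 / 0.78)² = 3.185² = 10.14.
Round up.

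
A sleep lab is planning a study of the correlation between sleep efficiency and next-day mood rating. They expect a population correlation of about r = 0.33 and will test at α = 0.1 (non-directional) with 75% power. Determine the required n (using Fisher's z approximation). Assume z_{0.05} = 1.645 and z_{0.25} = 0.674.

n = 49

Fisher's z: C = ½·ln((1+r)/(1−r)) = ½·ln(1.9851) = 0.3428.
n = ((z_{α/2} + z_β)/C)² + 3.
(1.645 + 0.674) / 0.3428 = 2.319 / 0.3428 = 6.765.
n = 6.765² + 3 = 45.76 + 3 = 48.8.
Round up.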